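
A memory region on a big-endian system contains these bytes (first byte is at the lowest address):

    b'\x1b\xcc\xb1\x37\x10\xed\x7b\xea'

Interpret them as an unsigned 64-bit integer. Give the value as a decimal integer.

2003170784338344938

Big-endian: lowest address holds the most-significant byte.
The bytes are already most-significant first: 0x1BCCB13710ED7BEA.
0x1BCCB13710ED7BEA = 2003170784338344938.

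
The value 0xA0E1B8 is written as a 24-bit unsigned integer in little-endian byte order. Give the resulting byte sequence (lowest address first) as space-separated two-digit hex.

B8 E1 A0

Split into bytes (most-significant first): A0 E1 B8.
In little-endian order the low byte comes first in memory.
So at ascending addresses the bytes are B8 E1 A0.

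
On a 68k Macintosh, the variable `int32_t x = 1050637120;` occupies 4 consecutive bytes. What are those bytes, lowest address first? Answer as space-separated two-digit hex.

3E 9F 73 40

1050637120 in hexadecimal, padded to 32 bits, is 0x3E9F7340.
Split into bytes (most-significant first): 3E 9F 73 40.
In big-endian order the high byte comes first in memory.
So the memory order matches the most-significant-first order: 3E 9F 73 40.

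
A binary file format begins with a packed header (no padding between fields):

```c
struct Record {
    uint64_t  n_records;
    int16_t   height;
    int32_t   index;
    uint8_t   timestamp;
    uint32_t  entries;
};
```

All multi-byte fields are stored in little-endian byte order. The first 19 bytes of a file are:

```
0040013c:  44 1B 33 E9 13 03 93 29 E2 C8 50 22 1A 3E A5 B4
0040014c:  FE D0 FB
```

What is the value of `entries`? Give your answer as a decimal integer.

4224777908

`entries` follows `n_records` (8 B), `height` (2 B), `index` (4 B), `timestamp` (1 B), so it starts at offset 8 + 2 + 4 + 1 = 15 and occupies 4 bytes.
Bytes at offsets 15..18: B4 FE D0 FB.
In little-endian order the low byte comes first in memory.
Reassemble most-significant byte first: FB D0 FE B4 → 0xFBD0FEB4.
0xFBD0FEB4 = 4224777908.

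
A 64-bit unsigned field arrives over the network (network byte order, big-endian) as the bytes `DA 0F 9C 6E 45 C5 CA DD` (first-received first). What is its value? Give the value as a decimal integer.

Big-endian: lowest address holds the most-significant byte.
The bytes are already most-significant first: 0xDA0F9C6E45C5CADD.
0xDA0F9C6E45C5CADD = 15712949622349875933.

15712949622349875933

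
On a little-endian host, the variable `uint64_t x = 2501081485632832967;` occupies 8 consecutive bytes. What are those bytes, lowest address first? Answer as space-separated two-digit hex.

C7 85 73 21 5C A0 B5 22

2501081485632832967 in hexadecimal, padded to 64 bits, is 0x22B5A05C217385C7.
Split into bytes (most-significant first): 22 B5 A0 5C 21 73 85 C7.
In little-endian order the low byte comes first in memory.
So at ascending addresses the bytes are C7 85 73 21 5C A0 B5 22.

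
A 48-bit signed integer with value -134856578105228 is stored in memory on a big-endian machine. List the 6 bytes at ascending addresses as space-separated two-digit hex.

85 59 41 91 00 74

Two's complement of -134856578105228 in 48 bits: 134856578105228 = 0x7AA6BE6EFF8C; invert → 0x855941910073; add 1 → 0x855941910074.
Split into bytes (most-significant first): 85 59 41 91 00 74.
Big-endian stores the most-significant byte at the lowest address.
So the memory order matches the most-significant-first order: 85 59 41 91 00 74.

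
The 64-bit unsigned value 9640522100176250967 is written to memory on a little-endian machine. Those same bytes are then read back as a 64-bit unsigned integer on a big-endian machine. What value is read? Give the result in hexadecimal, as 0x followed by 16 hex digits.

0x57E84EBEC503CA85

9640522100176250967 in 64-bit hexadecimal is 0x85CA03C5BE4EE857.
Stored little-endian, the bytes at ascending addresses are 57 E8 4E BE C5 03 CA 85.
Read back as big-endian, the last byte is least significant, giving 0x57E84EBEC503CA85.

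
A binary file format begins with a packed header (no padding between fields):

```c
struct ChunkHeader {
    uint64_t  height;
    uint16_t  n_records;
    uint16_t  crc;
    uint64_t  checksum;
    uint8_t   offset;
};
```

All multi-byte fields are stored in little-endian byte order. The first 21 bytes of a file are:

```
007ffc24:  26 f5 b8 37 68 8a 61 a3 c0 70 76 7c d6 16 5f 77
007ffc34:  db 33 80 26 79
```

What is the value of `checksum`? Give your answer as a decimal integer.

2774274388153800406

`checksum` follows `height` (8 B), `n_records` (2 B), `crc` (2 B), so it starts at offset 8 + 2 + 2 = 12 and occupies 8 bytes.
Bytes at offsets 12..19: D6 16 5F 77 DB 33 80 26.
In little-endian order the low byte comes first in memory.
Reassemble most-significant byte first: 26 80 33 DB 77 5F 16 D6 → 0x268033DB775F16D6.
0x268033DB775F16D6 = 2774274388153800406.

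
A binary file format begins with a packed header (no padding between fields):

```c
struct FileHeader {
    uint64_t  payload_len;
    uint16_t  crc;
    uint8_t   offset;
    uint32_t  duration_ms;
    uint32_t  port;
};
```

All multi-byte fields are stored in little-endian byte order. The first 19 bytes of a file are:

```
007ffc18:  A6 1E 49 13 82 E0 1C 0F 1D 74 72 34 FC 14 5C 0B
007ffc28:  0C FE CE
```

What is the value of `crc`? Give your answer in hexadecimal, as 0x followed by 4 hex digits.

0x741D

`crc` follows `payload_len` (8 bytes), so it starts at byte offset 8 and occupies 2 bytes.
Bytes at offsets 8..9: 1D 74.
Little-endian: lowest address holds the least-significant byte.
Reassemble most-significant byte first: 74 1D → 0x741D.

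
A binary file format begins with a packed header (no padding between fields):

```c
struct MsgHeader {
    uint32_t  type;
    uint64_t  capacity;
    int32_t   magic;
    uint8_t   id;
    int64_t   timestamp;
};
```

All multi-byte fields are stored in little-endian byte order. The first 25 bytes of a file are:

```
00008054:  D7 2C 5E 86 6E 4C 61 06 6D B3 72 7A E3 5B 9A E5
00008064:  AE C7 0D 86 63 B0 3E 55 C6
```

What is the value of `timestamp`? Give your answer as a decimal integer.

`timestamp` follows `type` (4 B), `capacity` (8 B), `magic` (4 B), `id` (1 B), so it starts at offset 4 + 8 + 4 + 1 = 17 and occupies 8 bytes.
Bytes at offsets 17..24: C7 0D 86 63 B0 3E 55 C6.
In little-endian order the low byte comes first in memory.
Reassemble most-significant byte first: C6 55 3E B0 63 86 0D C7 → 0xC6553EB063860DC7.
Top bit is set, so as a signed 64-bit value this is 0xC6553EB063860DC7 − 2^64 = -4155346153874518585.

-4155346153874518585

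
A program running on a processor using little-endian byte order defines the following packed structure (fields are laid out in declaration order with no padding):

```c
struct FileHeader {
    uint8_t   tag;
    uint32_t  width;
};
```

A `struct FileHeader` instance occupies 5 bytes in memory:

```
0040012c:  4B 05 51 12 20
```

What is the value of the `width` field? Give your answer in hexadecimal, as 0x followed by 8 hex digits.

`width` follows `tag` (1 byte), so it starts at byte offset 1 and occupies 4 bytes.
Bytes at offsets 1..4: 05 51 12 20.
In little-endian order the low byte comes first in memory.
Reassemble most-significant byte first: 20 12 51 05 → 0x20125105.

0x20125105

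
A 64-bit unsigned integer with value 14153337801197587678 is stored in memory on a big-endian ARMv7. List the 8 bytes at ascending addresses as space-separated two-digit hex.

14153337801197587678 in hexadecimal, padded to 64 bits, is 0xC46AC1BE1A7D8CDE.
Split into bytes (most-significant first): C4 6A C1 BE 1A 7D 8C DE.
Big-endian stores the most-significant byte at the lowest address.
So the memory order matches the most-significant-first order: C4 6A C1 BE 1A 7D 8C DE.

C4 6A C1 BE 1A 7D 8C DE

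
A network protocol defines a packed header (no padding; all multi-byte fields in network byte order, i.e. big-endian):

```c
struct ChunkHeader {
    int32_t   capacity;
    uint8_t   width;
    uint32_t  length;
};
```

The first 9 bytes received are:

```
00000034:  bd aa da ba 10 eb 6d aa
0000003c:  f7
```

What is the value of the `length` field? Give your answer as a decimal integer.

`length` follows `capacity` (4 B), `width` (1 B), so it starts at offset 4 + 1 = 5 and occupies 4 bytes.
Bytes at offsets 5..8: EB 6D AA F7.
In big-endian order the high byte comes first in memory.
The bytes are already most-significant first: 0xEB6DAAF7.
0xEB6DAAF7 = 3949832951.

3949832951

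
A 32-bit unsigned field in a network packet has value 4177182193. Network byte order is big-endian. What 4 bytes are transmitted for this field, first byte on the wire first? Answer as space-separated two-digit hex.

F8 FA BD F1

4177182193 in hexadecimal, padded to 32 bits, is 0xF8FABDF1.
Split into bytes (most-significant first): F8 FA BD F1.
Big-endian: lowest address holds the most-significant byte.
So the memory order matches the most-significant-first order: F8 FA BD F1.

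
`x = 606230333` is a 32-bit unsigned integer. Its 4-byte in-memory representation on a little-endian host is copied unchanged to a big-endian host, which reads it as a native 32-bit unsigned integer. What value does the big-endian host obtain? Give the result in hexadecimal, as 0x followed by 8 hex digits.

606230333 in 32-bit hexadecimal is 0x2422573D.
Stored little-endian, the bytes at ascending addresses are 3D 57 22 24.
Read back as big-endian, the last byte is least significant, giving 0x3D572224.

0x3D572224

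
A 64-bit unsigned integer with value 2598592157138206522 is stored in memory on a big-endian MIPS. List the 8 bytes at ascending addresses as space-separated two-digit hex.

24 10 0D CC 8A 56 BF 3A

2598592157138206522 in hexadecimal, padded to 64 bits, is 0x24100DCC8A56BF3A.
Split into bytes (most-significant first): 24 10 0D CC 8A 56 BF 3A.
In big-endian order the high byte comes first in memory.
So the memory order matches the most-significant-first order: 24 10 0D CC 8A 56 BF 3A.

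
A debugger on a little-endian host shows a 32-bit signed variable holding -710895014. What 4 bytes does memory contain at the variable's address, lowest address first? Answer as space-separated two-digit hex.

5A 9A A0 D5

Two's complement of -710895014 in 32 bits: 710895014 = 0x2A5F65A6; invert → 0xD5A09A59; add 1 → 0xD5A09A5A.
Split into bytes (most-significant first): D5 A0 9A 5A.
In little-endian order the low byte comes first in memory.
So at ascending addresses the bytes are 5A 9A A0 D5.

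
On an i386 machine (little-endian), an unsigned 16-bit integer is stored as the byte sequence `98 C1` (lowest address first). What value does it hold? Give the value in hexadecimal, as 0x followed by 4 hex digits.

0xC198

In little-endian order the low byte comes first in memory.
Reassemble most-significant byte first: C1 98 → 0xC198.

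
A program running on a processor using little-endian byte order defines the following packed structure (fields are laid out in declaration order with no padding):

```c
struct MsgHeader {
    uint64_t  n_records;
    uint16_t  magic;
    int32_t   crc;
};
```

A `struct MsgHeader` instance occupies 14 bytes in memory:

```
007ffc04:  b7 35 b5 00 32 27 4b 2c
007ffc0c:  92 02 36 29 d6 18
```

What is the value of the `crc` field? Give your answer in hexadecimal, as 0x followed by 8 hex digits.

0x18D62936

`crc` follows `n_records` (8 B), `magic` (2 B), so it starts at offset 8 + 2 = 10 and occupies 4 bytes.
Bytes at offsets 10..13: 36 29 D6 18.
Little-endian stores the least-significant byte at the lowest address.
Reassemble most-significant byte first: 18 D6 29 36 → 0x18D62936.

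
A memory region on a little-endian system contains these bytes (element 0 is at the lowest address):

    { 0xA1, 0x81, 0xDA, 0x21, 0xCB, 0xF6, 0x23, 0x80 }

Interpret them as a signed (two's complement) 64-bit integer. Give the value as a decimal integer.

-9213249060363140703

Little-endian stores the least-significant byte at the lowest address.
Reassemble most-significant byte first: 80 23 F6 CB 21 DA 81 A1 → 0x8023F6CB21DA81A1.
Top bit is set, so as a signed 64-bit value this is 0x8023F6CB21DA81A1 − 2^64 = -9213249060363140703.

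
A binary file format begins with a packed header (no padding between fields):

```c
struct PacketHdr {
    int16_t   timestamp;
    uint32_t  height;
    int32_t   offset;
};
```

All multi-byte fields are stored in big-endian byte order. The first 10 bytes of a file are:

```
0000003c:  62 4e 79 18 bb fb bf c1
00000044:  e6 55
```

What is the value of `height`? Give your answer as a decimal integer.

2031664123

`height` follows `timestamp` (2 bytes), so it starts at byte offset 2 and occupies 4 bytes.
Bytes at offsets 2..5: 79 18 BB FB.
Big-endian: lowest address holds the most-significant byte.
The bytes are already most-significant first: 0x7918BBFB.
0x7918BBFB = 2031664123.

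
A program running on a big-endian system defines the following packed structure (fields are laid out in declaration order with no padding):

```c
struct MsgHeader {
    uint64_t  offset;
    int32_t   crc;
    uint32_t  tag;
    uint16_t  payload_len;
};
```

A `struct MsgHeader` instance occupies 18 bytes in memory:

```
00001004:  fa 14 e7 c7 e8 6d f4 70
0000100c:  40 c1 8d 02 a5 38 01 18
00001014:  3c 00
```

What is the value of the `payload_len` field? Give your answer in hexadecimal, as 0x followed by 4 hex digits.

`payload_len` follows `offset` (8 B), `crc` (4 B), `tag` (4 B), so it starts at offset 8 + 4 + 4 = 16 and occupies 2 bytes.
Bytes at offsets 16..17: 3C 00.
Big-endian: lowest address holds the most-significant byte.
The bytes are already most-significant first: 0x3C00.

0x3C00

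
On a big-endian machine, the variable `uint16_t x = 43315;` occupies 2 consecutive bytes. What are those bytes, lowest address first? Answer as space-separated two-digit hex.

43315 in hexadecimal, padded to 16 bits, is 0xA933.
Split into bytes (most-significant first): A9 33.
Big-endian stores the most-significant byte at the lowest address.
So the memory order matches the most-significant-first order: A9 33.

A9 33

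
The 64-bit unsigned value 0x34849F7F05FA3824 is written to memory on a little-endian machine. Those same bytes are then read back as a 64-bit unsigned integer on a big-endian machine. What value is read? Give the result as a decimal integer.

2610110885584143412

Stored little-endian, the bytes at ascending addresses are 24 38 FA 05 7F 9F 84 34.
Read back as big-endian, the last byte is least significant, giving 0x2438FA057F9F8434.
0x2438FA057F9F8434 = 2610110885584143412.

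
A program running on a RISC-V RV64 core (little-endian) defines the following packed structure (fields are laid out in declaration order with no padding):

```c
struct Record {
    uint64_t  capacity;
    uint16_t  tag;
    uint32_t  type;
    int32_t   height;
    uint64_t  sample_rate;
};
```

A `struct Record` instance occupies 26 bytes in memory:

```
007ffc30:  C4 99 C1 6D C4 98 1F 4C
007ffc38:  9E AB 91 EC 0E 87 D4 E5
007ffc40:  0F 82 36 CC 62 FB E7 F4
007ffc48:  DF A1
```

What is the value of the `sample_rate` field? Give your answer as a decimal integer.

`sample_rate` follows `capacity` (8 B), `tag` (2 B), `type` (4 B), `height` (4 B), so it starts at offset 8 + 2 + 4 + 4 = 18 and occupies 8 bytes.
Bytes at offsets 18..25: 36 CC 62 FB E7 F4 DF A1.
In little-endian order the low byte comes first in memory.
Reassemble most-significant byte first: A1 DF F4 E7 FB 62 CC 36 → 0xA1DFF4E7FB62CC36.
0xA1DFF4E7FB62CC36 = 11664310837105052726.

11664310837105052726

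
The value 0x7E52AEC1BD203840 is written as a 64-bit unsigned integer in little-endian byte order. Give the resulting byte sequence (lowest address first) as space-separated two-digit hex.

40 38 20 BD C1 AE 52 7E

Split into bytes (most-significant first): 7E 52 AE C1 BD 20 38 40.
Little-endian: lowest address holds the least-significant byte.
So at ascending addresses the bytes are 40 38 20 BD C1 AE 52 7E.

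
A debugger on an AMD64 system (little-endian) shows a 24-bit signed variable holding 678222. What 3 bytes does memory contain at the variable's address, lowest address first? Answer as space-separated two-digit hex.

678222 in hexadecimal, padded to 24 bits, is 0x0A594E.
Split into bytes (most-significant first): 0A 59 4E.
In little-endian order the low byte comes first in memory.
So at ascending addresses the bytes are 4E 59 0A.

4E 59 0A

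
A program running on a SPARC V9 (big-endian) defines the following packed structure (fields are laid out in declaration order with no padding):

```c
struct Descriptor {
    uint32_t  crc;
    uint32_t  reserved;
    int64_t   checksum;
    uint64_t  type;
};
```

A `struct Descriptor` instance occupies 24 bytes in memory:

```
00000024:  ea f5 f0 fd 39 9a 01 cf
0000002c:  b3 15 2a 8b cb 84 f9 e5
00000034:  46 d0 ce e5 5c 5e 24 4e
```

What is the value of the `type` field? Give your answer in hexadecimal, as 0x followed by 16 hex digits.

`type` follows `crc` (4 B), `reserved` (4 B), `checksum` (8 B), so it starts at offset 4 + 4 + 8 = 16 and occupies 8 bytes.
Bytes at offsets 16..23: 46 D0 CE E5 5C 5E 24 4E.
Big-endian stores the most-significant byte at the lowest address.
The bytes are already most-significant first: 0x46D0CEE55C5E244E.

0x46D0CEE55C5E244E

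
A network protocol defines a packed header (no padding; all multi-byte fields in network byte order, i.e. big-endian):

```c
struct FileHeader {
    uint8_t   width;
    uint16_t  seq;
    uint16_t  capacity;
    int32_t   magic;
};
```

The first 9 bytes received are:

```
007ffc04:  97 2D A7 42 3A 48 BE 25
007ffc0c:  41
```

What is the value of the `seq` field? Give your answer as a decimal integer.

`seq` follows `width` (1 byte), so it starts at byte offset 1 and occupies 2 bytes.
Bytes at offsets 1..2: 2D A7.
In big-endian order the high byte comes first in memory.
The bytes are already most-significant first: 0x2DA7.
0x2DA7 = 11687.

11687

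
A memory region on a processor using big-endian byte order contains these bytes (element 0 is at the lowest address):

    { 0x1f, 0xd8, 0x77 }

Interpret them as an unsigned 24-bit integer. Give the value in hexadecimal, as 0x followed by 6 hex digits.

Big-endian: lowest address holds the most-significant byte.
The bytes are already most-significant first: 0x1FD877.

0x1FD877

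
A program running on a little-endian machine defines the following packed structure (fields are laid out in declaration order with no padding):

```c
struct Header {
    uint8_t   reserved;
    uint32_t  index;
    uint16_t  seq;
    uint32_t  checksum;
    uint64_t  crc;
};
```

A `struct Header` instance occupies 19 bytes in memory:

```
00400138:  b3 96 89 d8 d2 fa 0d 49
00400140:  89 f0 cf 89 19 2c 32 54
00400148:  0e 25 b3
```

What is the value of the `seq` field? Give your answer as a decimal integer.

3578

`seq` follows `reserved` (1 B), `index` (4 B), so it starts at offset 1 + 4 = 5 and occupies 2 bytes.
Bytes at offsets 5..6: FA 0D.
Little-endian: lowest address holds the least-significant byte.
Reassemble most-significant byte first: 0D FA → 0x0DFA.
0x0DFA = 3578.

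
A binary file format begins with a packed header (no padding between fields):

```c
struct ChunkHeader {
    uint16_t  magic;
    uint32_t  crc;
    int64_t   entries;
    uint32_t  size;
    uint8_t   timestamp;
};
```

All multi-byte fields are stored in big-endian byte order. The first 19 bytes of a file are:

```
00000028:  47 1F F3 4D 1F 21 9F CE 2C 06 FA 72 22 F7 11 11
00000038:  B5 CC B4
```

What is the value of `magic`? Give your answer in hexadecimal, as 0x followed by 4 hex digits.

0x471F

`magic` is the first field, at byte offset 0, occupying 2 bytes.
Bytes at offsets 0..1: 47 1F.
In big-endian order the high byte comes first in memory.
The bytes are already most-significant first: 0x471F.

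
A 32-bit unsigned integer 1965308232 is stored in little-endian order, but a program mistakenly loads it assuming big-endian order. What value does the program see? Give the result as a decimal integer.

1965308232 in 32-bit hexadecimal is 0x75243948.
Stored little-endian, the bytes at ascending addresses are 48 39 24 75.
Read back as big-endian, the last byte is least significant, giving 0x48392475.
0x48392475 = 1211704437.

1211704437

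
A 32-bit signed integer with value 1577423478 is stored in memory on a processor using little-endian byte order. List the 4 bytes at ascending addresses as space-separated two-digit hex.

76 92 05 5E

1577423478 in hexadecimal, padded to 32 bits, is 0x5E059276.
Split into bytes (most-significant first): 5E 05 92 76.
Little-endian stores the least-significant byte at the lowest address.
So at ascending addresses the bytes are 76 92 05 5E.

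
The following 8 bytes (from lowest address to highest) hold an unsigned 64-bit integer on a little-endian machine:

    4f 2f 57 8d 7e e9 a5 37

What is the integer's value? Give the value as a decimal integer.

4009867772989747023

Little-endian stores the least-significant byte at the lowest address.
Reassemble most-significant byte first: 37 A5 E9 7E 8D 57 2F 4F → 0x37A5E97E8D572F4F.
0x37A5E97E8D572F4F = 4009867772989747023.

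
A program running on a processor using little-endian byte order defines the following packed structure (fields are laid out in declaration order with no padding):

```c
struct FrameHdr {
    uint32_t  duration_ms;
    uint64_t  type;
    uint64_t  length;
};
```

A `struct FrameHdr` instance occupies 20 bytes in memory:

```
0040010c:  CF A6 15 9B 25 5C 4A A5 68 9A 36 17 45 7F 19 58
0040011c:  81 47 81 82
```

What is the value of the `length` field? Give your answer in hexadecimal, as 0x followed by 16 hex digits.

0x8281478158197F45

`length` follows `duration_ms` (4 B), `type` (8 B), so it starts at offset 4 + 8 = 12 and occupies 8 bytes.
Bytes at offsets 12..19: 45 7F 19 58 81 47 81 82.
Little-endian: lowest address holds the least-significant byte.
Reassemble most-significant byte first: 82 81 47 81 58 19 7F 45 → 0x8281478158197F45.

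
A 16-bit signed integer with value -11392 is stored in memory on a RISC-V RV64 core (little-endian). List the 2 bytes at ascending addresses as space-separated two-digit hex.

Two's complement of -11392 in 16 bits: 11392 = 0x2C80; invert → 0xD37F; add 1 → 0xD380.
Split into bytes (most-significant first): D3 80.
Little-endian: lowest address holds the least-significant byte.
So at ascending addresses the bytes are 80 D3.

80 D3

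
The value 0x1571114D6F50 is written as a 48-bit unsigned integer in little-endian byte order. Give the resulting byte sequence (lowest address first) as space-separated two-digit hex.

50 6F 4D 11 71 15

Split into bytes (most-significant first): 15 71 11 4D 6F 50.
Little-endian stores the least-significant byte at the lowest address.
So at ascending addresses the bytes are 50 6F 4D 11 71 15.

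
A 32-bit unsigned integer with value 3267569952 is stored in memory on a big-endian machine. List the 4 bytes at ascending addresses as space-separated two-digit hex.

3267569952 in hexadecimal, padded to 32 bits, is 0xC2C32920.
Split into bytes (most-significant first): C2 C3 29 20.
Big-endian: lowest address holds the most-significant byte.
So the memory order matches the most-significant-first order: C2 C3 29 20.

C2 C3 29 20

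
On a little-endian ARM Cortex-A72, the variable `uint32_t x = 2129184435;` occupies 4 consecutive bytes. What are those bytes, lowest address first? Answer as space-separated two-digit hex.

2129184435 in hexadecimal, padded to 32 bits, is 0x7EE8C6B3.
Split into bytes (most-significant first): 7E E8 C6 B3.
In little-endian order the low byte comes first in memory.
So at ascending addresses the bytes are B3 C6 E8 7E.

B3 C6 E8 7E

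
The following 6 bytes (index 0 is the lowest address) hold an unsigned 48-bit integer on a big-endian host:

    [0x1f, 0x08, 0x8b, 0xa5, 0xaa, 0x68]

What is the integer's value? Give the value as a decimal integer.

34121563089512

In big-endian order the high byte comes first in memory.
The bytes are already most-significant first: 0x1F088BA5AA68.
0x1F088BA5AA68 = 34121563089512.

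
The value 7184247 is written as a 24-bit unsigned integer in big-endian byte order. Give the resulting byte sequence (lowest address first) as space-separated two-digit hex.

7184247 in hexadecimal, padded to 24 bits, is 0x6D9F77.
Split into bytes (most-significant first): 6D 9F 77.
Big-endian: lowest address holds the most-significant byte.
So the memory order matches the most-significant-first order: 6D 9F 77.

6D 9F 77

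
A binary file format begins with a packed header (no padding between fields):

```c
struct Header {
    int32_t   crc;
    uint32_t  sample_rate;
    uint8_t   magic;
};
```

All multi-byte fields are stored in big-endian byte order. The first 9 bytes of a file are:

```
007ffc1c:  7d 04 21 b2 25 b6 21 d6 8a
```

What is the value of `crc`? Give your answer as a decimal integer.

`crc` is the first field, at byte offset 0, occupying 4 bytes.
Bytes at offsets 0..3: 7D 04 21 B2.
In big-endian order the high byte comes first in memory.
The bytes are already most-significant first: 0x7D0421B2.
0x7D0421B2 = 2097422770.

2097422770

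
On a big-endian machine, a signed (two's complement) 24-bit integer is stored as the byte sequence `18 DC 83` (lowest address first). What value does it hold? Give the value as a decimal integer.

1629315

Big-endian stores the most-significant byte at the lowest address.
The bytes are already most-significant first: 0x18DC83.
0x18DC83 = 1629315.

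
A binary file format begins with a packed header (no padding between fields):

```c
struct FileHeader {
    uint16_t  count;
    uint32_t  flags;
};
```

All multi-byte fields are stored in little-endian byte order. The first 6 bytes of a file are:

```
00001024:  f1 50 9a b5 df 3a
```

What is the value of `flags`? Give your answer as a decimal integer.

987739546

`flags` follows `count` (2 bytes), so it starts at byte offset 2 and occupies 4 bytes.
Bytes at offsets 2..5: 9A B5 DF 3A.
Little-endian stores the least-significant byte at the lowest address.
Reassemble most-significant byte first: 3A DF B5 9A → 0x3ADFB59A.
0x3ADFB59A = 987739546.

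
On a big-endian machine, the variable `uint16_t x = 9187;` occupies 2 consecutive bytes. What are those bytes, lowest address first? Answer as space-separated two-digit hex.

9187 in hexadecimal, padded to 16 bits, is 0x23E3.
Split into bytes (most-significant first): 23 E3.
Big-endian: lowest address holds the most-significant byte.
So the memory order matches the most-significant-first order: 23 E3.

23 E3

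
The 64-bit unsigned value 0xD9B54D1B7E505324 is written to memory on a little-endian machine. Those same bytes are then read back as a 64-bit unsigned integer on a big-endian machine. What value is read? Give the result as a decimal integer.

Stored little-endian, the bytes at ascending addresses are 24 53 50 7E 1B 4D B5 D9.
Read back as big-endian, the last byte is least significant, giving 0x2453507E1B4DB5D9.
0x2453507E1B4DB5D9 = 2617524310986569177.

2617524310986569177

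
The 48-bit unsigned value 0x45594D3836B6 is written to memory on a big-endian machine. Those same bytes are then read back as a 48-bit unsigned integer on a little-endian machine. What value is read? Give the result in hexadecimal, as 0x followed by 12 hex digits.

0xB636384D5945

Stored big-endian, the bytes at ascending addresses are 45 59 4D 38 36 B6.
Read back as little-endian, the first byte is least significant, giving 0xB636384D5945.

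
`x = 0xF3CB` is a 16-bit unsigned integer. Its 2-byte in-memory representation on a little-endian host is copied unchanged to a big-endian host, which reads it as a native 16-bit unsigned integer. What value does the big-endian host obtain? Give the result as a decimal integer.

Stored little-endian, the bytes at ascending addresses are CB F3.
Read back as big-endian, the last byte is least significant, giving 0xCBF3.
0xCBF3 = 52211.

52211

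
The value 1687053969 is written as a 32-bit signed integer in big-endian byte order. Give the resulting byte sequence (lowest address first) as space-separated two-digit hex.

64 8E 66 91

1687053969 in hexadecimal, padded to 32 bits, is 0x648E6691.
Split into bytes (most-significant first): 64 8E 66 91.
In big-endian order the high byte comes first in memory.
So the memory order matches the most-significant-first order: 64 8E 66 91.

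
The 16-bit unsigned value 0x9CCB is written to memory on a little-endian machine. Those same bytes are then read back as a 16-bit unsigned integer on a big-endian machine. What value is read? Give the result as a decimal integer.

Stored little-endian, the bytes at ascending addresses are CB 9C.
Read back as big-endian, the last byte is least significant, giving 0xCB9C.
0xCB9C = 52124.

52124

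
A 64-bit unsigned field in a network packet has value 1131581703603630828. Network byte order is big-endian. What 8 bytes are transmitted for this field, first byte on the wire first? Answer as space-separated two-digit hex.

0F B4 2F 90 65 A0 32 EC

1131581703603630828 in hexadecimal, padded to 64 bits, is 0x0FB42F9065A032EC.
Split into bytes (most-significant first): 0F B4 2F 90 65 A0 32 EC.
In big-endian order the high byte comes first in memory.
So the memory order matches the most-significant-first order: 0F B4 2F 90 65 A0 32 EC.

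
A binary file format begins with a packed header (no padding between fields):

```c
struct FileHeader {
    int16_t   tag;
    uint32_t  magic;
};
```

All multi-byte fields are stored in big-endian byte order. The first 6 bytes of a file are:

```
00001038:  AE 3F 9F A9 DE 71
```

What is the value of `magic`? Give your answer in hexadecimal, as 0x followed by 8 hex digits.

0x9FA9DE71

`magic` follows `tag` (2 bytes), so it starts at byte offset 2 and occupies 4 bytes.
Bytes at offsets 2..5: 9F A9 DE 71.
Big-endian: lowest address holds the most-significant byte.
The bytes are already most-significant first: 0x9FA9DE71.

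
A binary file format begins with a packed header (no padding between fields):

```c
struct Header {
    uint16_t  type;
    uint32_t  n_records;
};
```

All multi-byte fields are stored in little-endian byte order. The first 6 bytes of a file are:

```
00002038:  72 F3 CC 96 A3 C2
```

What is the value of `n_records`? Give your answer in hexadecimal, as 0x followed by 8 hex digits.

0xC2A396CC

`n_records` follows `type` (2 bytes), so it starts at byte offset 2 and occupies 4 bytes.
Bytes at offsets 2..5: CC 96 A3 C2.
Little-endian stores the least-significant byte at the lowest address.
Reassemble most-significant byte first: C2 A3 96 CC → 0xC2A396CC.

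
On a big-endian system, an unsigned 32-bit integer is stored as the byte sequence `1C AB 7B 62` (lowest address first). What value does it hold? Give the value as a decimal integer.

481000290

Big-endian: lowest address holds the most-significant byte.
The bytes are already most-significant first: 0x1CAB7B62.
0x1CAB7B62 = 481000290.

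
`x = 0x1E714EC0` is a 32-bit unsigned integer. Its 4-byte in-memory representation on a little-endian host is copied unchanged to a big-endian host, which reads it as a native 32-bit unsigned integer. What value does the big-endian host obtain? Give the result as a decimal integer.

Stored little-endian, the bytes at ascending addresses are C0 4E 71 1E.
Read back as big-endian, the last byte is least significant, giving 0xC04E711E.
0xC04E711E = 3226366238.

3226366238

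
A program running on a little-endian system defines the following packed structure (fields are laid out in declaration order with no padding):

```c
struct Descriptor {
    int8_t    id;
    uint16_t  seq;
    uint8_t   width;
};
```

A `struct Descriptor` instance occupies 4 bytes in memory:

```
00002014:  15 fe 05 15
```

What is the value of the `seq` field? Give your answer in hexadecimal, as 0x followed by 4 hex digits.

0x05FE

`seq` follows `id` (1 byte), so it starts at byte offset 1 and occupies 2 bytes.
Bytes at offsets 1..2: FE 05.
In little-endian order the low byte comes first in memory.
Reassemble most-significant byte first: 05 FE → 0x05FE.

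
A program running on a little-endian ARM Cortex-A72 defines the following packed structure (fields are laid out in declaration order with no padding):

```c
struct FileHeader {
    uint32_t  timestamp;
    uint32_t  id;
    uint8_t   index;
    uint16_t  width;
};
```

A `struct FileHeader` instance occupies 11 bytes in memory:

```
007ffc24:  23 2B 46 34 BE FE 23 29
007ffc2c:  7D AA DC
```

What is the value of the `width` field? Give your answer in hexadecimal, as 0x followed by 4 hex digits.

0xDCAA

`width` follows `timestamp` (4 B), `id` (4 B), `index` (1 B), so it starts at offset 4 + 4 + 1 = 9 and occupies 2 bytes.
Bytes at offsets 9..10: AA DC.
Little-endian: lowest address holds the least-significant byte.
Reassemble most-significant byte first: DC AA → 0xDCAA.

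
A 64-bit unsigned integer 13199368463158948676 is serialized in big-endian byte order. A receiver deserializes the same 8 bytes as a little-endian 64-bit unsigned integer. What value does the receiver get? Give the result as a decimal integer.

4914294822750334391

13199368463158948676 in 64-bit hexadecimal is 0xB72D93AF1A153344.
Stored big-endian, the bytes at ascending addresses are B7 2D 93 AF 1A 15 33 44.
Read back as little-endian, the first byte is least significant, giving 0x4433151AAF932DB7.
0x4433151AAF932DB7 = 4914294822750334391.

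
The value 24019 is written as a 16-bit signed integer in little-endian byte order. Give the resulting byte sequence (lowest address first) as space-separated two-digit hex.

D3 5D

24019 in hexadecimal, padded to 16 bits, is 0x5DD3.
Split into bytes (most-significant first): 5D D3.
Little-endian stores the least-significant byte at the lowest address.
So at ascending addresses the bytes are D3 5D.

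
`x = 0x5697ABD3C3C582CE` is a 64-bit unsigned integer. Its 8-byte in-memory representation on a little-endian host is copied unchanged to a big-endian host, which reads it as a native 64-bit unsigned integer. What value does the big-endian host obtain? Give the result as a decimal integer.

Stored little-endian, the bytes at ascending addresses are CE 82 C5 C3 D3 AB 97 56.
Read back as big-endian, the last byte is least significant, giving 0xCE82C5C3D3AB9756.
0xCE82C5C3D3AB9756 = 14880673563646072662.

14880673563646072662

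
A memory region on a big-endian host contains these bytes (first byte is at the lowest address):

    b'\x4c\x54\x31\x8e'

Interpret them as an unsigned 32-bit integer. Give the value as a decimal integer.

Big-endian stores the most-significant byte at the lowest address.
The bytes are already most-significant first: 0x4C54318E.
0x4C54318E = 1280586126.

1280586126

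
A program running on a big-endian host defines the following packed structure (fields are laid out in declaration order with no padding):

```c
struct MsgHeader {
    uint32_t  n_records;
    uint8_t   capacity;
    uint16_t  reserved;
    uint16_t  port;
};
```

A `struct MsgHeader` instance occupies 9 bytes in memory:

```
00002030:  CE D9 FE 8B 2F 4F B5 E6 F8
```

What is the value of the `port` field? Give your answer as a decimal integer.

`port` follows `n_records` (4 B), `capacity` (1 B), `reserved` (2 B), so it starts at offset 4 + 1 + 2 = 7 and occupies 2 bytes.
Bytes at offsets 7..8: E6 F8.
Big-endian stores the most-significant byte at the lowest address.
The bytes are already most-significant first: 0xE6F8.
0xE6F8 = 59128.

59128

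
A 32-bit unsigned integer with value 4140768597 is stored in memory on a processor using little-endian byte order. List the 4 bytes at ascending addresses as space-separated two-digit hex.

55 1D CF F6

4140768597 in hexadecimal, padded to 32 bits, is 0xF6CF1D55.
Split into bytes (most-significant first): F6 CF 1D 55.
In little-endian order the low byte comes first in memory.
So at ascending addresses the bytes are 55 1D CF F6.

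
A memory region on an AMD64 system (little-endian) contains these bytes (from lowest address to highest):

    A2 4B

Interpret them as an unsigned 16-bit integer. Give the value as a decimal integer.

In little-endian order the low byte comes first in memory.
Reassemble most-significant byte first: 4B A2 → 0x4BA2.
0x4BA2 = 19362.

19362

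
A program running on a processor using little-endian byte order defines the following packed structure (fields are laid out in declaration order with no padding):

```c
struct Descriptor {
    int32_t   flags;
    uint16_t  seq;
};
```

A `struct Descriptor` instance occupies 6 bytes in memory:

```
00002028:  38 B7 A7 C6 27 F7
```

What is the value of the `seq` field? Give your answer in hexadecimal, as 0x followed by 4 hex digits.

`seq` follows `flags` (4 bytes), so it starts at byte offset 4 and occupies 2 bytes.
Bytes at offsets 4..5: 27 F7.
Little-endian: lowest address holds the least-significant byte.
Reassemble most-significant byte first: F7 27 → 0xF727.

0xF727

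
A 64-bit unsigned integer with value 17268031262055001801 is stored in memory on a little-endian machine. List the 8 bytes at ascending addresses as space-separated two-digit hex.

C9 EE 20 61 F1 5E A4 EF

17268031262055001801 in hexadecimal, padded to 64 bits, is 0xEFA45EF16120EEC9.
Split into bytes (most-significant first): EF A4 5E F1 61 20 EE C9.
In little-endian order the low byte comes first in memory.
So at ascending addresses the bytes are C9 EE 20 61 F1 5E A4 EF.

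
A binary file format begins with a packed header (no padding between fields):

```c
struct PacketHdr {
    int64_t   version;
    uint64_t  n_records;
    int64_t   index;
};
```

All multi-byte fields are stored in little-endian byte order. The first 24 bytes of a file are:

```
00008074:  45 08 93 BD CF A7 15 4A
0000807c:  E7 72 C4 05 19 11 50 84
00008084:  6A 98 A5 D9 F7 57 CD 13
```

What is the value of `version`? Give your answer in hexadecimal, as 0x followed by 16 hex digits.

0x4A15A7CFBD930845

`version` is the first field, at byte offset 0, occupying 8 bytes.
Bytes at offsets 0..7: 45 08 93 BD CF A7 15 4A.
Little-endian stores the least-significant byte at the lowest address.
Reassemble most-significant byte first: 4A 15 A7 CF BD 93 08 45 → 0x4A15A7CFBD930845.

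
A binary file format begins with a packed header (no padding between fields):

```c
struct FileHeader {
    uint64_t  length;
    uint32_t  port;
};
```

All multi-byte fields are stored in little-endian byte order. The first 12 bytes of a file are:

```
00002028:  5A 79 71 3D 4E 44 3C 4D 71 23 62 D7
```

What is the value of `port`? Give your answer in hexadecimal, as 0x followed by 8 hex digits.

`port` follows `length` (8 bytes), so it starts at byte offset 8 and occupies 4 bytes.
Bytes at offsets 8..11: 71 23 62 D7.
In little-endian order the low byte comes first in memory.
Reassemble most-significant byte first: D7 62 23 71 → 0xD7622371.

0xD7622371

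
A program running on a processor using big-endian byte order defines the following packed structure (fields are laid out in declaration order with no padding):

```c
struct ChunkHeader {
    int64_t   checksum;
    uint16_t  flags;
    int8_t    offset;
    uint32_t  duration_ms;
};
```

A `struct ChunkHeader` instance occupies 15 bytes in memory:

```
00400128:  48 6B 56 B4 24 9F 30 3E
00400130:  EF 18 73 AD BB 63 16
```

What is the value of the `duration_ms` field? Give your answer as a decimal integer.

2914738966

`duration_ms` follows `checksum` (8 B), `flags` (2 B), `offset` (1 B), so it starts at offset 8 + 2 + 1 = 11 and occupies 4 bytes.
Bytes at offsets 11..14: AD BB 63 16.
In big-endian order the high byte comes first in memory.
The bytes are already most-significant first: 0xADBB6316.
0xADBB6316 = 2914738966.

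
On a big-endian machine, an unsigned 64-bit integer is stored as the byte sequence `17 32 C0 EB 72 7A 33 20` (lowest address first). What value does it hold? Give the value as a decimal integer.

Big-endian stores the most-significant byte at the lowest address.
The bytes are already most-significant first: 0x1732C0EB727A3320.
0x1732C0EB727A3320 = 1671610529178333984.

1671610529178333984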